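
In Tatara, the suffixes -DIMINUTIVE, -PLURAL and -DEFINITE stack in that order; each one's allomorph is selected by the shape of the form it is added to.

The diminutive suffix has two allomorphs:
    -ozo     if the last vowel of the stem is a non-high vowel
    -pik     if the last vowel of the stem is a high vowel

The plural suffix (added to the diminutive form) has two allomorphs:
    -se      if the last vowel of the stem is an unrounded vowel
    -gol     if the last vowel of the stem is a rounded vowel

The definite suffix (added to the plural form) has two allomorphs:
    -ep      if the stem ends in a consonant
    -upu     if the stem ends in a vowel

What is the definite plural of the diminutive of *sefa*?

*sefa*: last vowel = /a/, a non-high vowel → -ozo → *sefaozo*.
The last vowel of the diminutive form *sefaozo* is /o/, which is a rounded vowel, so the plural suffix is -gol, giving *sefaozogol*.
The plural form *sefaozogol* — final sound /l/ (a consonant) → -ep → *sefaozogolep*.

sefaozogolep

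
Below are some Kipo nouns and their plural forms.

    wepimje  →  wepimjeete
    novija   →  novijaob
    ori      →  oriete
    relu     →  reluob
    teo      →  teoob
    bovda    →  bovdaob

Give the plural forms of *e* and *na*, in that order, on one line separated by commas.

Looking at the last vowel of each stem: -ete when the last vowel of the stem is a front vowel (*wepimje*, *ori*); -ob when the last vowel of the stem is a back vowel (*novija*, *relu*, *teo*, *bovda*).
Since the last vowel of *e* is /e/ (a front vowel), it takes -ete, giving *eete*.
The last vowel of *na* is /a/, which is a back vowel, so the suffix is -ob, giving *naob*.

eete, naob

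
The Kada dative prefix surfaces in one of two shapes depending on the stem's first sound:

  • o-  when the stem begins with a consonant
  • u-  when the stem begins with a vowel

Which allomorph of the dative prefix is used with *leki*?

Since the first sound of *leki* is /l/ (a consonant), it takes o-.

o-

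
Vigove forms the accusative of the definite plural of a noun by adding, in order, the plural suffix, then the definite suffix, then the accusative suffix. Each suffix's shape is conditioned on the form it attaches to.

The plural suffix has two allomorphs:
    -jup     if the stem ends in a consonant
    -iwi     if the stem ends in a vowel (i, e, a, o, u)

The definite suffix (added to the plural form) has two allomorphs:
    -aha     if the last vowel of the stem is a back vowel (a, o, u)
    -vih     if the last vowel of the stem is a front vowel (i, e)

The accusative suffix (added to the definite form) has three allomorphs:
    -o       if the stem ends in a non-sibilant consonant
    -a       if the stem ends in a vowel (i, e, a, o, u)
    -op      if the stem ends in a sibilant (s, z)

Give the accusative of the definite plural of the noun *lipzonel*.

*lipzonel* — final sound /l/ (a consonant) → -jup → *lipzoneljup*.
The plural form *lipzoneljup*: last vowel = /u/, a back vowel → -aha → *lipzoneljupaha*.
The definite form *lipzoneljupaha*: final sound = /a/, a vowel → -a → *lipzoneljupahaa*.

lipzoneljupahaa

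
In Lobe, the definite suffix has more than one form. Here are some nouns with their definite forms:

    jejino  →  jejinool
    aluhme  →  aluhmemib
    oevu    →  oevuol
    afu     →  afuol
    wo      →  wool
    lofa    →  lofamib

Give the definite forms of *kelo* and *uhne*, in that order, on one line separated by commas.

The alternation tracks the last vowel of the stem — -ol when the last vowel of the stem is a rounded vowel (*jejino*, *oevu*, *afu*, *wo*); -mib when the last vowel of the stem is an unrounded vowel (*aluhme*, *lofa*).
*kelo*: last vowel = /o/, a rounded vowel → -ol → *kelool*.
*uhne* — last vowel /e/ (an unrounded vowel) → -mib → *uhnemib*.

kelool, uhnemib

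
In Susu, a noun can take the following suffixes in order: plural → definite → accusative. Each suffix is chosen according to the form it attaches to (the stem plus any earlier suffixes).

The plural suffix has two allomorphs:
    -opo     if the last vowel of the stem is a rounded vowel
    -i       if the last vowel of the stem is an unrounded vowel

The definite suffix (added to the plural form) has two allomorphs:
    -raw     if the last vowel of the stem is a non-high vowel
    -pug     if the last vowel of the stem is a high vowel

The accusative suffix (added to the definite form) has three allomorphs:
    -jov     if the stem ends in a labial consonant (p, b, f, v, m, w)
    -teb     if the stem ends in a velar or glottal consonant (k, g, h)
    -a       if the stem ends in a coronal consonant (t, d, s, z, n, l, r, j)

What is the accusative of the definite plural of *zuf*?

*zuf*: last vowel = /u/, a rounded vowel → -opo → *zufopo*.
The plural form *zufopo*: last vowel = /o/, a non-high vowel → -raw → *zufoporaw*.
The definite form *zufoporaw*: final consonant = /w/, labial → -jov → *zufoporawjov*.

zufoporawjov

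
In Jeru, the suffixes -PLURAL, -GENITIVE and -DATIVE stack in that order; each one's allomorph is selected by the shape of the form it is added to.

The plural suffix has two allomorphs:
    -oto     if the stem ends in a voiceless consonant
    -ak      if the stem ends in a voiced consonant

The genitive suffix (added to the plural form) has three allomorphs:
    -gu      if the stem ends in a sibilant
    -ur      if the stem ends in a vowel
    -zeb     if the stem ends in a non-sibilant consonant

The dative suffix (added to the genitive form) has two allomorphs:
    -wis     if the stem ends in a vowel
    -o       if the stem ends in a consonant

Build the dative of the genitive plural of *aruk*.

*aruk* — final consonant /k/ (voiceless) → -oto → *arukoto*.
The plural form *arukoto* — final sound /o/ (a vowel) → -ur → *arukotour*.
The genitive form *arukotour* — final sound /r/ (a consonant) → -o → *arukotouro*.

arukotouro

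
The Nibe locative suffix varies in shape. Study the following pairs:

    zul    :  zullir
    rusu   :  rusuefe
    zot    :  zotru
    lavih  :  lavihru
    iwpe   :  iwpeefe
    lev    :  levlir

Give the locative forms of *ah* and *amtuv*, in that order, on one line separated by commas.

ahru, amtuvlir

The pattern is voicing of the final sound: -ru when the stem ends in a voiceless consonant (*zot*, *lavih*); -lir when the stem ends in a voiced consonant (*zul*, *lev*); -efe when the stem ends in a vowel (*rusu*, *iwpe*).
The final sound of *ah* is /h/, which is a voiceless consonant, so the suffix is -ru, giving *ahru*.
The final sound of *amtuv* is /v/, which is a voiced consonant, so the suffix is -lir, giving *amtuvlir*.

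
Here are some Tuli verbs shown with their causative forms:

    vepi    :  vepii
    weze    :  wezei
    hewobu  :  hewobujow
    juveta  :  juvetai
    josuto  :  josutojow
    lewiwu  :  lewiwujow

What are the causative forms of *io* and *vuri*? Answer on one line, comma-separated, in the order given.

iojow, vurii

The pattern is rounding harmony: -jow when the last vowel of the stem is a rounded vowel (*hewobu*, *josuto*, *lewiwu*); -i when the last vowel of the stem is an unrounded vowel (*vepi*, *weze*, *juveta*).
The last vowel of *io* is /o/, which is a rounded vowel, so the suffix is -jow, giving *iojow*.
*vuri*: last vowel = /i/, an unrounded vowel → -i → *vurii*.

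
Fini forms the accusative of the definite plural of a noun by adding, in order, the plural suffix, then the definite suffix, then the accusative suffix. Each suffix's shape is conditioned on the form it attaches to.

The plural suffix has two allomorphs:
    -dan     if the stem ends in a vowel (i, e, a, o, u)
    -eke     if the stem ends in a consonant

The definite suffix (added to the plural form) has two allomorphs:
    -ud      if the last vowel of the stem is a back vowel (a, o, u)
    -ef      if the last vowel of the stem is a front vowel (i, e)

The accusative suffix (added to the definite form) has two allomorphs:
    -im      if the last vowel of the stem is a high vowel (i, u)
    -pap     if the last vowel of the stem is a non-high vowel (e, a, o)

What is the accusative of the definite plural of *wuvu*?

Since the final sound of *wuvu* is /u/ (a vowel), it takes -dan, giving *wuvudan*.
The plural form *wuvudan* — last vowel /a/ (a back vowel) → -ud → *wuvudanud*.
Since the last vowel of the definite form *wuvudanud* is /u/ (a high vowel), it takes -im, giving *wuvudanudim*.

wuvudanudim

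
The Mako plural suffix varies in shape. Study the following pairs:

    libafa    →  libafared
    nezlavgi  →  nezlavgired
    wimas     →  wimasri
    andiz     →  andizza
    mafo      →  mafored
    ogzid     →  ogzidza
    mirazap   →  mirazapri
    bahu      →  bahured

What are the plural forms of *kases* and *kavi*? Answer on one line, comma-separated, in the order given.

kasesri, kavired

Looking at the final sound of each stem: -ri when the stem ends in a voiceless consonant (*wimas*, *mirazap*); -za when the stem ends in a voiced consonant (*andiz*, *ogzid*); -red when the stem ends in a vowel (*libafa*, *nezlavgi*, *mafo*, *bahu*).
*kases*: final sound = /s/, a voiceless consonant → -ri → *kasesri*.
The final sound of *kavi* is /i/, which is a vowel, so the suffix is -red, giving *kavired*.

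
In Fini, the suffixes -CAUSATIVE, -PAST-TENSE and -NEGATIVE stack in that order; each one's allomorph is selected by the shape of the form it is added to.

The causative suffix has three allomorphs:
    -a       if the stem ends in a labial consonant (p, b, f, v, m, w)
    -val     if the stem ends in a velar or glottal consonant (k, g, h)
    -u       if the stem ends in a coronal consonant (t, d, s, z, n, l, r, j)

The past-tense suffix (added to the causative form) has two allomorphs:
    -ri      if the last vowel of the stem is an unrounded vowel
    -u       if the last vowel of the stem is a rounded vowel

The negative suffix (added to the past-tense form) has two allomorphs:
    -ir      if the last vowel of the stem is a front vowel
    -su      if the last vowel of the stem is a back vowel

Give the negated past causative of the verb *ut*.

utuusu

Since the final consonant of *ut* is /t/ (coronal), it takes -u, giving *utu*.
The causative form *utu*: last vowel = /u/, a rounded vowel → -u → *utuu*.
Since the last vowel of the past-tense form *utuu* is /u/ (a back vowel), it takes -su, giving *utuusu*.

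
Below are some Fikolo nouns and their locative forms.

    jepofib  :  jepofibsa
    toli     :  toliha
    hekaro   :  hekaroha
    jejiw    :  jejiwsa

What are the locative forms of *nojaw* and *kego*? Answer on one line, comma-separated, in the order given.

nojawsa, kegoha

Looking at the final sound of each stem: -sa when the stem ends in a consonant (*jepofib*, *jejiw*); -ha when the stem ends in a vowel (*toli*, *hekaro*).
*nojaw*: final sound = /w/, a consonant → -sa → *nojawsa*.
*kego* — final sound /o/ (a vowel) → -ha → *kegoha*.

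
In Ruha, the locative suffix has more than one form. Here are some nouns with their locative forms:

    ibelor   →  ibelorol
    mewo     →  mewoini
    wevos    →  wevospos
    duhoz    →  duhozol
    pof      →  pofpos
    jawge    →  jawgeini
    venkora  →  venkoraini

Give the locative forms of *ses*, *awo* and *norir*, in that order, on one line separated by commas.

The alternation tracks the final sound of the stem — -pos when the stem ends in a voiceless consonant (*wevos*, *pof*); -ol when the stem ends in a voiced consonant (*ibelor*, *duhoz*); -ini when the stem ends in a vowel (*mewo*, *jawge*, *venkora*).
*ses*: final sound = /s/, a voiceless consonant → -pos → *sespos*.
The final sound of *awo* is /o/, which is a vowel, so the suffix is -ini, giving *awoini*.
*norir* — final sound /r/ (a voiced consonant) → -ol → *norirol*.

sespos, awoini, norirol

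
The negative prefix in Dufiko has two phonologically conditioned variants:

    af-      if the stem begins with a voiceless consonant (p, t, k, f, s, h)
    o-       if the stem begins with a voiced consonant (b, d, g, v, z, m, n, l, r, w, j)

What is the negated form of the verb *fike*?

affike

The first consonant of *fike* is /f/, which is voiceless, so the prefix is af-, giving *affike*.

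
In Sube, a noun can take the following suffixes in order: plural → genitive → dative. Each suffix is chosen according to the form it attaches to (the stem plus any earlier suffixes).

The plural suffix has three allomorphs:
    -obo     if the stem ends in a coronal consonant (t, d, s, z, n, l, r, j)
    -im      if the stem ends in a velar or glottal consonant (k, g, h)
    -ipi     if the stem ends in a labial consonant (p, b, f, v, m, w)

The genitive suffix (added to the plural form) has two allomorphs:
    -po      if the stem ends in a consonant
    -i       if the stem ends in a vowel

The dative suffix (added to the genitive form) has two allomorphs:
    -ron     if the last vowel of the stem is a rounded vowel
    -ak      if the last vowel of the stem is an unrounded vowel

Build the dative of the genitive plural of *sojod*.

sojodoboiak

*sojod*: final consonant = /d/, coronal → -obo → *sojodobo*.
The final sound of the plural form *sojodobo* is /o/, which is a vowel, so the genitive suffix is -i, giving *sojodoboi*.
The genitive form *sojodoboi*: last vowel = /i/, an unrounded vowel → -ak → *sojodoboiak*.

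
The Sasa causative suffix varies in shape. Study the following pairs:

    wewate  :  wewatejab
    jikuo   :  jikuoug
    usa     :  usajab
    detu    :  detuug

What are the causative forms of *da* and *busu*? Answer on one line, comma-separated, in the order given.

Looking at the last vowel of each stem: -ug when the last vowel of the stem is a rounded vowel (*jikuo*, *detu*); -jab when the last vowel of the stem is an unrounded vowel (*wewate*, *usa*).
The last vowel of *da* is /a/, which is an unrounded vowel, so the suffix is -jab, giving *dajab*.
The last vowel of *busu* is /u/, which is a rounded vowel, so the suffix is -ug, giving *busuug*.

dajab, busuug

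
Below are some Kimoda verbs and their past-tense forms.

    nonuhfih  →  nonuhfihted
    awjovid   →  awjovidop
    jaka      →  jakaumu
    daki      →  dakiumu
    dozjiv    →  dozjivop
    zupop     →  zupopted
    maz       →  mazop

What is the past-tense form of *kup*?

The alternation tracks the final sound of the stem — -ted when the stem ends in a voiceless consonant (*nonuhfih*, *zupop*); -op when the stem ends in a voiced consonant (*awjovid*, *dozjiv*, *maz*); -umu when the stem ends in a vowel (*jaka*, *daki*).
The final sound of *kup* is /p/, which is a voiceless consonant, so the suffix is -ted, giving *kupted*.

kupted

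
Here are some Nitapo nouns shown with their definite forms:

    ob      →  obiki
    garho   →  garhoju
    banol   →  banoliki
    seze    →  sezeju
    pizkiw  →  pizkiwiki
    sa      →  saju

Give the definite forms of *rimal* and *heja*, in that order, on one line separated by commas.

rimaliki, hejaju

The suffix is conditioned by the final sound: -iki when the stem ends in a consonant (*ob*, *banol*, *pizkiw*); -ju when the stem ends in a vowel (*garho*, *seze*, *sa*).
*rimal*: final sound = /l/, a consonant → -iki → *rimaliki*.
Since the final sound of *heja* is /a/ (a vowel), it takes -ju, giving *hejaju*.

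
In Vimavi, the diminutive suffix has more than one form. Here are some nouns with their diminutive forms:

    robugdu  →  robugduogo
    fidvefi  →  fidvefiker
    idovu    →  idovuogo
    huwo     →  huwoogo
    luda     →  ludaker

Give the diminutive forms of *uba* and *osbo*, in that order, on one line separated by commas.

The pattern is rounding harmony: -ogo when the last vowel of the stem is a rounded vowel (*robugdu*, *idovu*, *huwo*); -ker when the last vowel of the stem is an unrounded vowel (*fidvefi*, *luda*).
*uba* — last vowel /a/ (an unrounded vowel) → -ker → *ubaker*.
Since the last vowel of *osbo* is /o/ (a rounded vowel), it takes -ogo, giving *osboogo*.

ubaker, osboogo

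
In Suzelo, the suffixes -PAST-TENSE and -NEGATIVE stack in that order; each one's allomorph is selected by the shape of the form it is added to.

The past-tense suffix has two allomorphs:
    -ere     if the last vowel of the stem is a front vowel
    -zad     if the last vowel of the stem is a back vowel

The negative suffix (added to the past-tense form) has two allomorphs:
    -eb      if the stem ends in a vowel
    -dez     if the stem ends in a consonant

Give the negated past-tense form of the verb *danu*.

danuzaddez

The last vowel of *danu* is /u/, which is a back vowel, so the past-tense suffix is -zad, giving *danuzad*.
Since the final sound of the past-tense form *danuzad* is /d/ (a consonant), it takes -dez, giving *danuzaddez*.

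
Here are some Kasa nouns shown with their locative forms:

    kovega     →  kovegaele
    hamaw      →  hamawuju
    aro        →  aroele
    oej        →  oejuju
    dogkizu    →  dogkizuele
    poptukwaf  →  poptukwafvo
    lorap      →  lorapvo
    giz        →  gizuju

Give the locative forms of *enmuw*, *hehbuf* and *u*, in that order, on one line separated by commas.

The alternation tracks the final sound of the stem — -vo when the stem ends in a voiceless consonant (*poptukwaf*, *lorap*); -uju when the stem ends in a voiced consonant (*hamaw*, *oej*, *giz*); -ele when the stem ends in a vowel (*kovega*, *aro*, *dogkizu*).
The final sound of *enmuw* is /w/, which is a voiced consonant, so the suffix is -uju, giving *enmuwuju*.
*hehbuf*: final sound = /f/, a voiceless consonant → -vo → *hehbufvo*.
The final sound of *u* is /u/, which is a vowel, so the suffix is -ele, giving *uele*.

enmuwuju, hehbufvo, uele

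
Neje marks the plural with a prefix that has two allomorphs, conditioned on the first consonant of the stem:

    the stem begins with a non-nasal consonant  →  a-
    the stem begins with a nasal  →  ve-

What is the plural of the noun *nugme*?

venugme

*nugme*: first consonant = /n/, a nasal → ve- → *venugme*.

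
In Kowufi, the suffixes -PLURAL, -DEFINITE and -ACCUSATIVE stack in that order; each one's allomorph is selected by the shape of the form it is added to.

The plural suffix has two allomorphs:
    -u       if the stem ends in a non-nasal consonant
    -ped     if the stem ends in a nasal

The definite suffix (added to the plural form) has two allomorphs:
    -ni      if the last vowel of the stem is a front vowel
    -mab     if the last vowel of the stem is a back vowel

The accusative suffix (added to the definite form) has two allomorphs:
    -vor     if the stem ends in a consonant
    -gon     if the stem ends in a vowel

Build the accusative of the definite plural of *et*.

etumabvor

*et*: final consonant = /t/, non-nasal → -u → *etu*.
The last vowel of the plural form *etu* is /u/, which is a back vowel, so the definite suffix is -mab, giving *etumab*.
The definite form *etumab* — final sound /b/ (a consonant) → -vor → *etumabvor*.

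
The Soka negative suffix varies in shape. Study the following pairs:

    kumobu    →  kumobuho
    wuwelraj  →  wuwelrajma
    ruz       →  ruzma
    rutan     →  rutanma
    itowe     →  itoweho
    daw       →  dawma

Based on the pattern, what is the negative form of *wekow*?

The alternation tracks the final sound of the stem — -ma when the stem ends in a consonant (*wuwelraj*, *ruz*, *rutan*, *daw*); -ho when the stem ends in a vowel (*kumobu*, *itowe*).
Since the final sound of *wekow* is /w/ (a consonant), it takes -ma, giving *wekowma*.

wekowma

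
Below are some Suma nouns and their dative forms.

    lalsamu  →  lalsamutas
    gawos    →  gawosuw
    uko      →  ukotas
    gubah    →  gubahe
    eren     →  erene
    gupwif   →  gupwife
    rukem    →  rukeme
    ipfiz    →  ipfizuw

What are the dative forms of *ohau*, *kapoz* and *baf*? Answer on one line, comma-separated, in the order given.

The suffix is conditioned by the final sound: -uw when the stem ends in a sibilant (*gawos*, *ipfiz*); -e when the stem ends in a non-sibilant consonant (*gubah*, *eren*, *gupwif*, *rukem*); -tas when the stem ends in a vowel (*lalsamu*, *uko*).
*ohau* — final sound /u/ (a vowel) → -tas → *ohautas*.
The final sound of *kapoz* is /z/, which is a sibilant, so the suffix is -uw, giving *kapozuw*.
*baf* — final sound /f/ (a non-sibilant consonant) → -e → *bafe*.

ohautas, kapozuw, bafe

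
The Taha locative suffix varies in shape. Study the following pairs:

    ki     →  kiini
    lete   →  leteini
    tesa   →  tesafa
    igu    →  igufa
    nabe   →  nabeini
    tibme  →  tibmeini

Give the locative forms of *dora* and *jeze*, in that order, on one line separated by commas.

dorafa, jezeini

The alternation tracks the last vowel of the stem — -ini when the last vowel of the stem is a front vowel (*ki*, *lete*, *nabe*, *tibme*); -fa when the last vowel of the stem is a back vowel (*tesa*, *igu*).
*dora* — last vowel /a/ (a back vowel) → -fa → *dorafa*.
Since the last vowel of *jeze* is /e/ (a front vowel), it takes -ini, giving *jezeini*.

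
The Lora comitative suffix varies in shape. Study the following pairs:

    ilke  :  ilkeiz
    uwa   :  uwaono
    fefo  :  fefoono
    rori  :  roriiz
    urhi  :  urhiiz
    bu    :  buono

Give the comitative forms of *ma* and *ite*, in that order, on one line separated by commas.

The pattern is front/back vowel harmony: -iz when the last vowel of the stem is a front vowel (*ilke*, *rori*, *urhi*); -ono when the last vowel of the stem is a back vowel (*uwa*, *fefo*, *bu*).
Since the last vowel of *ma* is /a/ (a back vowel), it takes -ono, giving *maono*.
*ite* — last vowel /e/ (a front vowel) → -iz → *iteiz*.

maono, iteiz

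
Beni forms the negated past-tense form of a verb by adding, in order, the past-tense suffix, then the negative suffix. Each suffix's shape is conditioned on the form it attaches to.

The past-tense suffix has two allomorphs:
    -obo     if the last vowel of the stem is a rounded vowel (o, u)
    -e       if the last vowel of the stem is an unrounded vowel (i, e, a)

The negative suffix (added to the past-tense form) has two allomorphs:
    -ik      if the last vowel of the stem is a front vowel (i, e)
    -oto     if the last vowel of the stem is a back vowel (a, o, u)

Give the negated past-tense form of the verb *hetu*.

hetuobooto

*hetu* — last vowel /u/ (a rounded vowel) → -obo → *hetuobo*.
The last vowel of the past-tense form *hetuobo* is /o/, which is a back vowel, so the negative suffix is -oto, giving *hetuobooto*.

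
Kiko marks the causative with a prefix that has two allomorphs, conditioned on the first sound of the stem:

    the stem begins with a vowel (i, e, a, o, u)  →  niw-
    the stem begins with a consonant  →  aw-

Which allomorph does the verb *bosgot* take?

aw-

The first sound of *bosgot* is /b/, which is a consonant, so the prefix is aw-.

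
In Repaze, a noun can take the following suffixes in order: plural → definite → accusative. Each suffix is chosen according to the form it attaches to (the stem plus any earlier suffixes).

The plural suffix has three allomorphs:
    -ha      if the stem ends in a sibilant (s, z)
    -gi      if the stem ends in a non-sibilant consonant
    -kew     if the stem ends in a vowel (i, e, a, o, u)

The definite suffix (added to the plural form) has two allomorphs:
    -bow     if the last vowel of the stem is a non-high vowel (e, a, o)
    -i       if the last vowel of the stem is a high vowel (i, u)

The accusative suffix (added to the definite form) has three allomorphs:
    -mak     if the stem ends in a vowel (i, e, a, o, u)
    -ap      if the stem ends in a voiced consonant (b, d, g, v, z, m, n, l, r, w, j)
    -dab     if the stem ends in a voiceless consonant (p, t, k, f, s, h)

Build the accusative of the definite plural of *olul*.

The final sound of *olul* is /l/, which is a non-sibilant consonant, so the plural suffix is -gi, giving *olulgi*.
The plural form *olulgi*: last vowel = /i/, a high vowel → -i → *olulgii*.
Since the final sound of the definite form *olulgii* is /i/ (a vowel), it takes -mak, giving *olulgiimak*.

olulgiimak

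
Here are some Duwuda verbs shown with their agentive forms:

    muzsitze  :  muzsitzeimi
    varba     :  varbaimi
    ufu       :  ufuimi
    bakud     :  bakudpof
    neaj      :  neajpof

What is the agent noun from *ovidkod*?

ovidkodpof

Looking at the final sound of each stem: -pof when the stem ends in a consonant (*bakud*, *neaj*); -imi when the stem ends in a vowel (*muzsitze*, *varba*, *ufu*).
*ovidkod* — final sound /d/ (a consonant) → -pof → *ovidkodpof*.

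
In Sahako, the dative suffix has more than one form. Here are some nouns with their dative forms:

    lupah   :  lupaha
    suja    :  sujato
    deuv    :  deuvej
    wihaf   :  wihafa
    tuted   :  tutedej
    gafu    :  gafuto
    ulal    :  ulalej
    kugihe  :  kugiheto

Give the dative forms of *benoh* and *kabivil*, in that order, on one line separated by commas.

The alternation tracks the final sound of the stem — -a when the stem ends in a voiceless consonant (*lupah*, *wihaf*); -ej when the stem ends in a voiced consonant (*deuv*, *tuted*, *ulal*); -to when the stem ends in a vowel (*suja*, *gafu*, *kugihe*).
Since the final sound of *benoh* is /h/ (a voiceless consonant), it takes -a, giving *benoha*.
*kabivil*: final sound = /l/, a voiced consonant → -ej → *kabivilej*.

benoha, kabivilej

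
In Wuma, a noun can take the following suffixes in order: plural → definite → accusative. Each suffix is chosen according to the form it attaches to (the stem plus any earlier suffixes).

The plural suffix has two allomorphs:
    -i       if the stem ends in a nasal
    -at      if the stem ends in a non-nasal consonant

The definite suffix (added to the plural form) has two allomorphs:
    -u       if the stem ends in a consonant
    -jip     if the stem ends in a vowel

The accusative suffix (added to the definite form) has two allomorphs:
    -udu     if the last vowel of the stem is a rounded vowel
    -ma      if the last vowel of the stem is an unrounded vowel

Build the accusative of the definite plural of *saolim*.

saolimijipma

*saolim* — final consonant /m/ (a nasal) → -i → *saolimi*.
The plural form *saolimi*: final sound = /i/, a vowel → -jip → *saolimijip*.
Since the last vowel of the definite form *saolimijip* is /i/ (an unrounded vowel), it takes -ma, giving *saolimijipma*.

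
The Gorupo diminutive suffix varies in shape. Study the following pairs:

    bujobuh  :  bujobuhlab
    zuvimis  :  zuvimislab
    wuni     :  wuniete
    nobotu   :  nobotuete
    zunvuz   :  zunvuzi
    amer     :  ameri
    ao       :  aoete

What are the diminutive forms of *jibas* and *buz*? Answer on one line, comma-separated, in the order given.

jibaslab, buzi

The pattern is voicing of the final sound: -lab when the stem ends in a voiceless consonant (*bujobuh*, *zuvimis*); -i when the stem ends in a voiced consonant (*zunvuz*, *amer*); -ete when the stem ends in a vowel (*wuni*, *nobotu*, *ao*).
The final sound of *jibas* is /s/, which is a voiceless consonant, so the suffix is -lab, giving *jibaslab*.
*buz* — final sound /z/ (a voiced consonant) → -i → *buzi*.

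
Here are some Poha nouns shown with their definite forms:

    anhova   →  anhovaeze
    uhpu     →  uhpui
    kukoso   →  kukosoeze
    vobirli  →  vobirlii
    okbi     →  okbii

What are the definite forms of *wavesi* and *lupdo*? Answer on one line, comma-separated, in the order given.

Looking at the last vowel of each stem: -i when the last vowel of the stem is a high vowel (*uhpu*, *vobirli*, *okbi*); -eze when the last vowel of the stem is a non-high vowel (*anhova*, *kukoso*).
Since the last vowel of *wavesi* is /i/ (a high vowel), it takes -i, giving *wavesii*.
*lupdo* — last vowel /o/ (a non-high vowel) → -eze → *lupdoeze*.

wavesii, lupdoeze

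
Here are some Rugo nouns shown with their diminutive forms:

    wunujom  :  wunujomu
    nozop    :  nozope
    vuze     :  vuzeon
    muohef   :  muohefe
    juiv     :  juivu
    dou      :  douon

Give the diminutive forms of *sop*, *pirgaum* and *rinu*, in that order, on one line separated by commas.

Looking at the final sound of each stem: -e when the stem ends in a voiceless consonant (*nozop*, *muohef*); -u when the stem ends in a voiced consonant (*wunujom*, *juiv*); -on when the stem ends in a vowel (*vuze*, *dou*).
Since the final sound of *sop* is /p/ (a voiceless consonant), it takes -e, giving *sope*.
Since the final sound of *pirgaum* is /m/ (a voiced consonant), it takes -u, giving *pirgaumu*.
*rinu*: final sound = /u/, a vowel → -on → *rinuon*.

sope, pirgaumu, rinuon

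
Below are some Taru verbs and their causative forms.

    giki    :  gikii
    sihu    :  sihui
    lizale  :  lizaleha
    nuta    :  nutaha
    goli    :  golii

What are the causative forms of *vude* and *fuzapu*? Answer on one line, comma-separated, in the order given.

The pattern is height harmony: -i when the last vowel of the stem is a high vowel (*giki*, *sihu*, *goli*); -ha when the last vowel of the stem is a non-high vowel (*lizale*, *nuta*).
Since the last vowel of *vude* is /e/ (a non-high vowel), it takes -ha, giving *vudeha*.
*fuzapu* — last vowel /u/ (a high vowel) → -i → *fuzapui*.

vudeha, fuzapui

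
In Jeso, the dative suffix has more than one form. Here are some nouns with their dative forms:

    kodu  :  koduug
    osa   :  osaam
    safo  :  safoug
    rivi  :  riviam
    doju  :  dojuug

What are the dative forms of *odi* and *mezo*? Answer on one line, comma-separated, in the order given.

odiam, mezoug

Looking at the last vowel of each stem: -ug when the last vowel of the stem is a rounded vowel (*kodu*, *safo*, *doju*); -am when the last vowel of the stem is an unrounded vowel (*osa*, *rivi*).
*odi* — last vowel /i/ (an unrounded vowel) → -am → *odiam*.
The last vowel of *mezo* is /o/, which is a rounded vowel, so the suffix is -ug, giving *mezoug*.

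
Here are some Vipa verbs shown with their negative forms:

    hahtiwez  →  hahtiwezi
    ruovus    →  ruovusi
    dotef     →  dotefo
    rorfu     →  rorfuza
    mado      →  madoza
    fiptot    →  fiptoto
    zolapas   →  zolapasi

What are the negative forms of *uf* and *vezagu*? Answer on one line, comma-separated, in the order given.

The alternation tracks the final sound of the stem — -i when the stem ends in a sibilant (*hahtiwez*, *ruovus*, *zolapas*); -o when the stem ends in a non-sibilant consonant (*dotef*, *fiptot*); -za when the stem ends in a vowel (*rorfu*, *mado*).
*uf* — final sound /f/ (a non-sibilant consonant) → -o → *ufo*.
Since the final sound of *vezagu* is /u/ (a vowel), it takes -za, giving *vezaguza*.

ufo, vezaguza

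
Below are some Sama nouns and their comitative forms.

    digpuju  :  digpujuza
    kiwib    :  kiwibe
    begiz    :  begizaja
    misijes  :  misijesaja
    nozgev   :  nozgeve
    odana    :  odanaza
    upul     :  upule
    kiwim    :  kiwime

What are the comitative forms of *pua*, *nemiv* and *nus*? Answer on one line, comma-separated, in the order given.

puaza, nemive, nusaja

Looking at the final sound of each stem: -aja when the stem ends in a sibilant (*begiz*, *misijes*); -e when the stem ends in a non-sibilant consonant (*kiwib*, *nozgev*, *upul*, *kiwim*); -za when the stem ends in a vowel (*digpuju*, *odana*).
*pua* — final sound /a/ (a vowel) → -za → *puaza*.
*nemiv*: final sound = /v/, a non-sibilant consonant → -e → *nemive*.
*nus* — final sound /s/ (a sibilant) → -aja → *nusaja*.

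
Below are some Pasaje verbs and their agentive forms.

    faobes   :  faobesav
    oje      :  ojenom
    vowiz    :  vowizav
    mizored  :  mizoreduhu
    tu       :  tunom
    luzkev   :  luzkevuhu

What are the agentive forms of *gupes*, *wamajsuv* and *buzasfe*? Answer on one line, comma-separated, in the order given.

Looking at the final sound of each stem: -av when the stem ends in a sibilant (*faobes*, *vowiz*); -uhu when the stem ends in a non-sibilant consonant (*mizored*, *luzkev*); -nom when the stem ends in a vowel (*oje*, *tu*).
*gupes*: final sound = /s/, a sibilant → -av → *gupesav*.
*wamajsuv*: final sound = /v/, a non-sibilant consonant → -uhu → *wamajsuvuhu*.
*buzasfe* — final sound /e/ (a vowel) → -nom → *buzasfenom*.

gupesav, wamajsuvuhu, buzasfenom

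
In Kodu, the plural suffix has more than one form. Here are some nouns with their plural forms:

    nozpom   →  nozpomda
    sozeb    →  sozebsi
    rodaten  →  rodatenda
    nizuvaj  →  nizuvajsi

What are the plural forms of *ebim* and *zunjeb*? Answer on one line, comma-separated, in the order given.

ebimda, zunjebsi

The pattern is nasality of the final consonant: -da when the stem ends in a nasal (*nozpom*, *rodaten*); -si when the stem ends in a non-nasal consonant (*sozeb*, *nizuvaj*).
*ebim*: final consonant = /m/, a nasal → -da → *ebimda*.
The final consonant of *zunjeb* is /b/, which is non-nasal, so the suffix is -si, giving *zunjebsi*.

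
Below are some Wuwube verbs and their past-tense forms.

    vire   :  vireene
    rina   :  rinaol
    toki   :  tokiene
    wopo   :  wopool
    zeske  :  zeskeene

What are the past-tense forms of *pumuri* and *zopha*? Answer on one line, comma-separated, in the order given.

pumuriene, zophaol

The alternation tracks the last vowel of the stem — -ene when the last vowel of the stem is a front vowel (*vire*, *toki*, *zeske*); -ol when the last vowel of the stem is a back vowel (*rina*, *wopo*).
The last vowel of *pumuri* is /i/, which is a front vowel, so the suffix is -ene, giving *pumuriene*.
*zopha*: last vowel = /a/, a back vowel → -ol → *zophaol*.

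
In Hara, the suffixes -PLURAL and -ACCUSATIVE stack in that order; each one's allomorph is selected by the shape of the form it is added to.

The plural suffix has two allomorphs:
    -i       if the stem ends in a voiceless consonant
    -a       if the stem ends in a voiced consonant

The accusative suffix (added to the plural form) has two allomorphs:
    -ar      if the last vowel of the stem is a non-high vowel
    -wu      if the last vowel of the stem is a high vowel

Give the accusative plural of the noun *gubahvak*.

gubahvakiwu

*gubahvak*: final consonant = /k/, voiceless → -i → *gubahvaki*.
Since the last vowel of the plural form *gubahvaki* is /i/ (a high vowel), it takes -wu, giving *gubahvakiwu*.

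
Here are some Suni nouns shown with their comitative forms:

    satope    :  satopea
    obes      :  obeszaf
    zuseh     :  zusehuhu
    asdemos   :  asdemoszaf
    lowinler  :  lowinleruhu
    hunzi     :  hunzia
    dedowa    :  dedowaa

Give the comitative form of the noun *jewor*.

jeworuhu

The suffix is conditioned by the final sound: -zaf when the stem ends in a sibilant (*obes*, *asdemos*); -uhu when the stem ends in a non-sibilant consonant (*zuseh*, *lowinler*); -a when the stem ends in a vowel (*satope*, *hunzi*, *dedowa*).
Since the final sound of *jewor* is /r/ (a non-sibilant consonant), it takes -uhu, giving *jeworuhu*.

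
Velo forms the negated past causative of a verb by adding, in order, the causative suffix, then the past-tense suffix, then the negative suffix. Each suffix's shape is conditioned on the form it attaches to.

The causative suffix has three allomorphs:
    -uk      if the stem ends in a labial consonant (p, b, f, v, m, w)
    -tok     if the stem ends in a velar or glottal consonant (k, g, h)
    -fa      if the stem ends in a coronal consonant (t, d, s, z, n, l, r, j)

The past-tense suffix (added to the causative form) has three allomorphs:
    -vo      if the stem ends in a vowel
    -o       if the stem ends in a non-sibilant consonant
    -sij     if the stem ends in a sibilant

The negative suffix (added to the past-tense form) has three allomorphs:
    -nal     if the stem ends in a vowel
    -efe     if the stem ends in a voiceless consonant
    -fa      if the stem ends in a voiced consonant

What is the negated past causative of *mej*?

mejfavonal

*mej*: final consonant = /j/, coronal → -fa → *mejfa*.
The causative form *mejfa*: final sound = /a/, a vowel → -vo → *mejfavo*.
The past-tense form *mejfavo*: final sound = /o/, a vowel → -nal → *mejfavonal*.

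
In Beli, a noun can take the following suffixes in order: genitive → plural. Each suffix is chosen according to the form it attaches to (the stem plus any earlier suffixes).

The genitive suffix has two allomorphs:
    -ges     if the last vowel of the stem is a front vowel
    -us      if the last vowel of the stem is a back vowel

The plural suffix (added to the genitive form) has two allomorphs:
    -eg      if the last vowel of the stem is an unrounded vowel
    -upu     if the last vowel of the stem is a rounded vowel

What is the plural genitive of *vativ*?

vativgeseg

*vativ* — last vowel /i/ (a front vowel) → -ges → *vativges*.
Since the last vowel of the genitive form *vativges* is /e/ (an unrounded vowel), it takes -eg, giving *vativgeseg*.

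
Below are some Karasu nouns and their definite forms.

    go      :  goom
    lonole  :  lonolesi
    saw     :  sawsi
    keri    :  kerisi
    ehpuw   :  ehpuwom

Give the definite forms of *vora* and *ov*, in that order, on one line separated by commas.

vorasi, ovom

Looking at the last vowel of each stem: -om when the last vowel of the stem is a rounded vowel (*go*, *ehpuw*); -si when the last vowel of the stem is an unrounded vowel (*lonole*, *saw*, *keri*).
Since the last vowel of *vora* is /a/ (an unrounded vowel), it takes -si, giving *vorasi*.
*ov* — last vowel /o/ (a rounded vowel) → -om → *ovom*.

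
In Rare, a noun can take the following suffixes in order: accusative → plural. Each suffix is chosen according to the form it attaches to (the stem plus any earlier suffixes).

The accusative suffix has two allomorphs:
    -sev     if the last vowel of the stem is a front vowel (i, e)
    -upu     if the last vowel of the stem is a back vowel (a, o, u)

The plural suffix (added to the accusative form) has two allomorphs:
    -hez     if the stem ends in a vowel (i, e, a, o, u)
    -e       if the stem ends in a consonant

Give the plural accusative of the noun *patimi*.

Since the last vowel of *patimi* is /i/ (a front vowel), it takes -sev, giving *patimisev*.
The accusative form *patimisev* — final sound /v/ (a consonant) → -e → *patimiseve*.

patimiseve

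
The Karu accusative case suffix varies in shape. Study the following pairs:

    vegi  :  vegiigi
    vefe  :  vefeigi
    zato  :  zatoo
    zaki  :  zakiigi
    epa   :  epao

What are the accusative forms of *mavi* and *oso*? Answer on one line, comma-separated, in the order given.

The suffix is conditioned by the last vowel: -igi when the last vowel of the stem is a front vowel (*vegi*, *vefe*, *zaki*); -o when the last vowel of the stem is a back vowel (*zato*, *epa*).
*mavi* — last vowel /i/ (a front vowel) → -igi → *maviigi*.
*oso* — last vowel /o/ (a back vowel) → -o → *osoo*.

maviigi, osoo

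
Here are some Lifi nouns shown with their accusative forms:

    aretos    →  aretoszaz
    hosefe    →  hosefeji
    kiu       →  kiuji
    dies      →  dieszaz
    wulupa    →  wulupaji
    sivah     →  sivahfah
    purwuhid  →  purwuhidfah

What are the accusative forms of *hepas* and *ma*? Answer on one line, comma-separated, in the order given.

hepaszaz, maji

Looking at the final sound of each stem: -zaz when the stem ends in a sibilant (*aretos*, *dies*); -fah when the stem ends in a non-sibilant consonant (*sivah*, *purwuhid*); -ji when the stem ends in a vowel (*hosefe*, *kiu*, *wulupa*).
The final sound of *hepas* is /s/, which is a sibilant, so the suffix is -zaz, giving *hepaszaz*.
*ma*: final sound = /a/, a vowel → -ji → *maji*.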